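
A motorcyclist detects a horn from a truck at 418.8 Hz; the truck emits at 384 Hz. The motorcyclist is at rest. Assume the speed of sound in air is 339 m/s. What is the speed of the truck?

28 m/s

f' > f, so the truck is approaching.
f' = f · v/(v − v_s) ⇒ v_s = v · |1 − f/f'|.
v_s = 339 × |1 − 384/418.8| = 339 × 0.08309 ≈ 28 m/s.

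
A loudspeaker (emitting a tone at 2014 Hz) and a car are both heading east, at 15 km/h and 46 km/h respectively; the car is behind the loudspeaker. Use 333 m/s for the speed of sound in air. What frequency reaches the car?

15 km/h = 4.167 m/s; 46 km/h = 12.78 m/s.
The car is behind, so the loudspeaker is moving away from it while the car is moving toward the loudspeaker.
General Doppler shift: f' = f · (v + v_o)/(v + v_s).
f' = 2014 × (333 + 12.78)/(333 + 4.167) = 2014 × 345.78/337.17 ≈ 2065 Hz.

2065 Hz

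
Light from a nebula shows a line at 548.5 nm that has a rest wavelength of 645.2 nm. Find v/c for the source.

λ'/λ₀ = 0.8501 < 1 (blueshift), so the source is approaching.
λ'/λ₀ = √((1 − β)/(1 + β)) for an approaching source ⇒ β = (1 − r²)/(1 + r²) with r = λ'/λ₀.
β = (1 − 0.7227)/(1 + 0.7227) ≈ 0.161.

0.161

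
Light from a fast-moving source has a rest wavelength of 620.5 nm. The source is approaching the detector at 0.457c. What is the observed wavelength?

Relativistic Doppler for wavelength: λ' = λ₀ · √((1 − β)/(1 + β)).
λ' = 620.5 × √(0.5430/1.4570) = 620.5 × 0.61048 ≈ 378.8 nm.

378.8 nm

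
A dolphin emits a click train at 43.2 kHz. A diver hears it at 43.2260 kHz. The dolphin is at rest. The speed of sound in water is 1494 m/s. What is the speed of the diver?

f' > f, so the diver is approaching.
f' = f · (v + v_o)/v ⇒ v_o = v · |f'/f − 1|.
v_o = 1494 × |43.2260/43.2 − 1| = 1494 × 0.0006019 ≈ 0.90 m/s.

0.90 m/s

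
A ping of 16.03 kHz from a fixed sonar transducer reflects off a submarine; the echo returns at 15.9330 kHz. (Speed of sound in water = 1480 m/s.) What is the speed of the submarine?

Double Doppler shift off a moving reflector: f₂ = f₀ · (v + u)/(v − u) (u > 0 toward emitter).
Rearranging, u = v · (f₂ − f₀)/(f₂ + f₀) = 1480 × -0.0970/31.9630 ≈ -4.5 m/s.
So the submarine is moving at 4.5 m/s away from the emitter.

4.5 m/s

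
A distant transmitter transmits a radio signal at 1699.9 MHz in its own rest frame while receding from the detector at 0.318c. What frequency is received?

1222.8 MHz

Relativistic Doppler for frequency: f' = f₀ · √((1 − β)/(1 + β)).
f' = 1699.9 × √(0.6820/1.3180) = 1699.9 × 0.71934 ≈ 1222.8 MHz.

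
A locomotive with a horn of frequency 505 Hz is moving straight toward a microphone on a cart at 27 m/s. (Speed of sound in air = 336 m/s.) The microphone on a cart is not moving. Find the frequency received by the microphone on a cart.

Moving source, stationary observer: f' = f · v/(v − v_s) since the source is approaching.
f' = 505 × 336/(336 − 27) = 505 × 336/309 ≈ 549 Hz.

549 Hz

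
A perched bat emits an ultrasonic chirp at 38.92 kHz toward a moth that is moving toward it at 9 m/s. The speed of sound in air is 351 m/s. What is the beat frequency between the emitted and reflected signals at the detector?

2048 Hz

At the moth (a moving observer), f₁ = f₀ · (v + u)/v = 38.92 × 360/351 ≈ 39.918 kHz.
On reflection it acts as a source moving toward the stationary detector: f₂ = f₁ · v/(v − u) = 39.918 × 351/342 ≈ 40.968 kHz.
Equivalently f₂ = f₀ · (v + u)/(v − u).
Beat frequency (with f₀ = 38920 Hz): |f₂ − f₀| = 2u·f₀/(v − u) = 2 × 9 × 38920/342 ≈ 2048 Hz.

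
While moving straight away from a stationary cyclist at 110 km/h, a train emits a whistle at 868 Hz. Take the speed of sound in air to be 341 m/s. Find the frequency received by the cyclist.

797 Hz

110 km/h = 30.56 m/s.
With the source moving away from a stationary observer, f' = f · v/(v + v_s).
f' = 868 × 341/(341 + 30.56) = 868 × 341/371.6 ≈ 797 Hz.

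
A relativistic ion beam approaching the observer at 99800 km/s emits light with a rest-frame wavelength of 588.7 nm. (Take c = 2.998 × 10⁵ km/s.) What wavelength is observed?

β = v/c = 99800/299800 = 0.3329.
Relativistic Doppler for wavelength: λ' = λ₀ · √((1 − β)/(1 + β)).
λ' = 588.7 × √(0.6671/1.3329) = 588.7 × 0.70746 ≈ 416.5 nm.

416.5 nm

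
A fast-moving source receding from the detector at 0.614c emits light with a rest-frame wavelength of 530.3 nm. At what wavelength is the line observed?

Relativistic Doppler for wavelength: λ' = λ₀ · √((1 + β)/(1 − β)).
λ' = 530.3 × √(1.6140/0.3860) = 530.3 × 2.04483 ≈ 1084.4 nm.

1084.4 nm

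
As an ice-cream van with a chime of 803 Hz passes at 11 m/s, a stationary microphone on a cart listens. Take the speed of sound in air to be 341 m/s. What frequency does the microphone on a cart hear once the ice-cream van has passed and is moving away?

778 Hz

Receding: f₂ = f · v/(v + v_s) = 803 × 341/352 ≈ 778 Hz.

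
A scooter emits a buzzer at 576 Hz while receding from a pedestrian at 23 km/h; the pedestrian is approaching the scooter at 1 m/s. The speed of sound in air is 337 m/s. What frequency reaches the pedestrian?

567 Hz

23 km/h = 6.389 m/s.
Both move, so f' = f · (v + v_o)/(v + v_s).
f' = 576 × (337 + 1)/(337 + 6.389) = 576 × 338/343.39 ≈ 567 Hz.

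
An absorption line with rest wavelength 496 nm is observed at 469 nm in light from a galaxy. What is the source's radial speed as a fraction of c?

λ'/λ₀ = 0.9456 < 1 (blueshift), so the source is approaching.
λ'/λ₀ = √((1 − β)/(1 + β)) for an approaching source ⇒ β = (1 − r²)/(1 + r²) with r = λ'/λ₀.
β = (1 − 0.8941)/(1 + 0.8941) ≈ 0.056.

0.056c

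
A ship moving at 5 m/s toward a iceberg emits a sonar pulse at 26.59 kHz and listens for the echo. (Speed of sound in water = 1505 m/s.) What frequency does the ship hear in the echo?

26.8 kHz

The iceberg receives the sound from a moving source: f₁ = f₀ · v/(v − v_e) = 26.59 × 1505/1500 ≈ 26.7 kHz.
On the return leg the ship is a moving observer: f₂ = f₁ · (v + v_e)/v = 26.7 × 1510/1505 ≈ 26.8 kHz.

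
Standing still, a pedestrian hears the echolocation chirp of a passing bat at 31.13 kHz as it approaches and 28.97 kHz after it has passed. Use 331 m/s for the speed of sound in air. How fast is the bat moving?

11.9 m/s

f₁/f₂ = (v + v_s)/(v − v_s), so v_s = v · (f₁ − f₂)/(f₁ + f₂).
v_s = 331 × (31.13 − 28.97)/(31.13 + 28.97) = 331 × 2.16/60.10 ≈ 11.9 m/s.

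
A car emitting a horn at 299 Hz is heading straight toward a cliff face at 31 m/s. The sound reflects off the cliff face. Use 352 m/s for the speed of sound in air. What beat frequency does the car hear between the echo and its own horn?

57.8 Hz

The cliff face receives the sound from a moving source: f₁ = f₀ · v/(v − v_e) = 299 × 352/321 ≈ 327.9 Hz.
On the return leg the car is a moving observer: f₂ = f₁ · (v + v_e)/v = 327.9 × 383/352 ≈ 356.8 Hz.
Beat against the emitted tone: |f₂ − f₀| = 2v_e·f₀/(v − v_e) = 2 × 31 × 299/321 ≈ 57.8 Hz.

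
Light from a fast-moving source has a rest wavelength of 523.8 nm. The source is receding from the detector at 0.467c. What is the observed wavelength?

869.0 nm

Relativistic Doppler for wavelength: λ' = λ₀ · √((1 + β)/(1 − β)).
λ' = 523.8 × √(1.4670/0.5330) = 523.8 × 1.65902 ≈ 869.0 nm.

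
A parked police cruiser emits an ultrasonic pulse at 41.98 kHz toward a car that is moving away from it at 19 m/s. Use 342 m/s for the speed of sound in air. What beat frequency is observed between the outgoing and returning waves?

At the car (a moving observer), f₁ = f₀ · (v − u)/v = 41.98 × 323/342 ≈ 39.65 kHz.
On reflection it acts as a source moving away from the stationary detector: f₂ = f₁ · v/(v + u) = 39.65 × 342/361 ≈ 37.56 kHz.
Equivalently f₂ = f₀ · (v − u)/(v + u).
Beat frequency (with f₀ = 41980 Hz): |f₂ − f₀| = 2u·f₀/(v + u) = 2 × 19 × 41980/361 ≈ 4419 Hz.

4419 Hz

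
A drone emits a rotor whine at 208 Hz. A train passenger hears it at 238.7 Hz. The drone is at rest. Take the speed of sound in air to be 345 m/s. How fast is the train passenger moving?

51 m/s

f' > f, so the train passenger is approaching.
f' = f · (v + v_o)/v ⇒ v_o = v · |f'/f − 1|.
v_o = 345 × |238.7/208 − 1| = 345 × 0.1476 ≈ 51 m/s.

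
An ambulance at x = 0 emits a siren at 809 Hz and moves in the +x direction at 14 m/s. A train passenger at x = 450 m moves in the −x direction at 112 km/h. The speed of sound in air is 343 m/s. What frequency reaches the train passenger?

920 Hz

112 km/h = 31.11 m/s.
The observer lies on the +x side, so the source is heading toward the observer and the observer is heading toward the source.
With source approaching and observer approaching, f' = f · (v + v_o)/(v − v_s).
f' = 809 × (343 + 31.11)/(343 − 14) = 809 × 374.11/329 ≈ 920 Hz.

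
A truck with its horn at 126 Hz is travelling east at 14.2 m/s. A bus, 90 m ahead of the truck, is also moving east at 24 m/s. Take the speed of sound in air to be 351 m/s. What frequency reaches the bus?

The bus is ahead, so the truck is moving toward it while the bus is moving away from the truck.
With source approaching and observer receding, f' = f · (v − v_o)/(v − v_s).
f' = 126 × (351 − 24)/(351 − 14.2) = 126 × 327/336.8 ≈ 122 Hz.

122 Hz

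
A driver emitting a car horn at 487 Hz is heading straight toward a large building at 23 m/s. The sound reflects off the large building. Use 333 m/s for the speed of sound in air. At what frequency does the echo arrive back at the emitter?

559 Hz

The large building receives the sound from a moving source: f₁ = f₀ · v/(v − v_e) = 487 × 333/310 ≈ 523 Hz.
On the return leg the driver is a moving observer: f₂ = f₁ · (v + v_e)/v = 523 × 356/333 ≈ 559 Hz.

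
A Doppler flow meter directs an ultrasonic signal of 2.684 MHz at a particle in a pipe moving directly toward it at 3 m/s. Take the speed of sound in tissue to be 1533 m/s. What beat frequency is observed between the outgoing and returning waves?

The particle in a pipe first receives the wave as a moving observer: f₁ = f₀ · (v + u)/v = 2.684 × (1533 + 3)/1533 ≈ 2.68925 MHz.
The reflection then acts as a moving source: f₂ = f₁ · v/(v − u) ≈ 2.69453 MHz.
Equivalently f₂ = f₀ · (v + u)/(v − u).
Beat frequency (with f₀ = 2684000 Hz): |f₂ − f₀| = 2u·f₀/(v − u) = 2 × 3 × 2684000/1530 ≈ 10525 Hz.

10525 Hz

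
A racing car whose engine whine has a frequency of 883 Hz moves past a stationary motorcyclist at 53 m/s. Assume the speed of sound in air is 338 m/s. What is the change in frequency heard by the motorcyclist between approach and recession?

Approaching: f₁ = f · v/(v − v_s) = 883 × 338/285 ≈ 1047 Hz.
Receding: f₂ = f · v/(v + v_s) = 883 × 338/391 ≈ 763 Hz.
Drop: f₁ − f₂ = 2f·v·v_s/(v² − v_s²) = 2 × 883 × 338 × 53/(338² − 53²) ≈ 284 Hz.

284 Hz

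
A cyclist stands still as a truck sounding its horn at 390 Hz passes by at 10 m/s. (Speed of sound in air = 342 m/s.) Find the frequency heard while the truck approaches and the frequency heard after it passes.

Approaching: f₁ = f · v/(v − v_s) = 390 × 342/332 ≈ 402 Hz.
Receding: f₂ = f · v/(v + v_s) = 390 × 342/352 ≈ 379 Hz.

402 Hz approaching; 379 Hz receding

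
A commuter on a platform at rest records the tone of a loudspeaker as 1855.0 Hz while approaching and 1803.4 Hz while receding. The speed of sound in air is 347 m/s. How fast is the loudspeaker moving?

f₁/f₂ = (v + v_s)/(v − v_s), so v_s = v · (f₁ − f₂)/(f₁ + f₂).
v_s = 347 × (1855.0 − 1803.4)/(1855.0 + 1803.4) = 347 × 51.6/3658.4 ≈ 4.9 m/s.

4.9 m/s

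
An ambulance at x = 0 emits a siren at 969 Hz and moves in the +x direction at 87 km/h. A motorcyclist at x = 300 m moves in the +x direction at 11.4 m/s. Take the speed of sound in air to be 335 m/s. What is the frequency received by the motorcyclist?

87 km/h = 24.17 m/s.
The observer lies on the +x side, so the source is heading toward the observer and the observer is heading away from the source.
General Doppler shift: f' = f · (v − v_o)/(v − v_s).
f' = 969 × (335 − 11.4)/(335 − 24.17) = 969 × 323.6/310.83 ≈ 1009 Hz.

1009 Hz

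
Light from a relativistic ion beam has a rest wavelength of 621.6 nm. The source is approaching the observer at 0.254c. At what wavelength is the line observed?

479.4 nm

Relativistic Doppler for wavelength: λ' = λ₀ · √((1 − β)/(1 + β)).
λ' = 621.6 × √(0.7460/1.2540) = 621.6 × 0.77130 ≈ 479.4 nm.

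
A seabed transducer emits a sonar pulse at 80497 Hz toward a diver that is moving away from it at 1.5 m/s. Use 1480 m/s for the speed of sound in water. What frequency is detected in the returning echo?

At the diver (a moving observer), f₁ = f₀ · (v − u)/v = 80497 × 1478.5/1480 ≈ 80415 Hz.
The reflection then acts as a moving source: f₂ = f₁ · v/(v + u) ≈ 80334 Hz.
Equivalently f₂ = f₀ · (v − u)/(v + u).

80334 Hz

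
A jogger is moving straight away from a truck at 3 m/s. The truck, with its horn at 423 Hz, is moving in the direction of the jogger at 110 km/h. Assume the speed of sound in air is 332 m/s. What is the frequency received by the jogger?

110 km/h = 30.56 m/s.
With source approaching and observer receding, f' = f · (v − v_o)/(v − v_s).
f' = 423 × (332 − 3)/(332 − 30.56) = 423 × 329/301.44 ≈ 462 Hz.

462 Hz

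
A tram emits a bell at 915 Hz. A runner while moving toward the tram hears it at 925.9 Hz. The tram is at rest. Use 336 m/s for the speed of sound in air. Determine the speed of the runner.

f' = f · (v + v_o)/v ⇒ v_o = v · |f'/f − 1|.
v_o = 336 × |925.9/915 − 1| = 336 × 0.01191 ≈ 4.0 m/s.

4.0 m/s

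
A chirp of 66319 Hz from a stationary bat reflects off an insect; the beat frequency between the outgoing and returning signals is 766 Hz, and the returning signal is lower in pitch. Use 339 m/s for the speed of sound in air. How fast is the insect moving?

Double Doppler shift off a moving reflector: f₂ = f₀ · (v + u)/(v − u) (u > 0 toward emitter).
Returning signal is lower, so f₂ = f₀ − Δf = 66319 − 766 = 65553 Hz.
Rearranging, u = v · (f₂ − f₀)/(f₂ + f₀) = 339 × -766/131872 ≈ -1.97 m/s.
So the insect is moving at 1.97 m/s away from the emitter.

1.97 m/s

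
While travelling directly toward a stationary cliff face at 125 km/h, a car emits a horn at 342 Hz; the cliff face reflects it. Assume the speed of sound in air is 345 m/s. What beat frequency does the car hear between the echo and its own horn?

125 km/h = 34.72 m/s.
The cliff face receives the sound from a moving source: f₁ = f₀ · v/(v − v_e) = 342 × 345/310.28 ≈ 380.3 Hz.
On the return leg the car is a moving observer: f₂ = f₁ · (v + v_e)/v = 380.3 × 379.72/345 ≈ 418.5 Hz.
Beat against the emitted tone: |f₂ − f₀| = 2v_e·f₀/(v − v_e) = 2 × 34.72 × 342/310.28 ≈ 77 Hz.

77 Hz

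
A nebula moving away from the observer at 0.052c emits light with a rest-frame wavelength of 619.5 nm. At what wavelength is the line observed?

Relativistic Doppler for wavelength: λ' = λ₀ · √((1 + β)/(1 − β)).
λ' = 619.5 × √(1.0520/0.9480) = 619.5 × 1.05343 ≈ 652.6 nm.

652.6 nm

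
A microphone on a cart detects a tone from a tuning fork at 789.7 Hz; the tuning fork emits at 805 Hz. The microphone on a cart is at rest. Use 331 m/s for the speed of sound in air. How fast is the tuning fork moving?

f' < f, so the tuning fork is receding.
f' = f · v/(v + v_s) ⇒ v_s = v · |1 − f/f'|.
v_s = 331 × |1 − 805/789.7| = 331 × 0.01937 ≈ 6.4 m/s.

6.4 m/s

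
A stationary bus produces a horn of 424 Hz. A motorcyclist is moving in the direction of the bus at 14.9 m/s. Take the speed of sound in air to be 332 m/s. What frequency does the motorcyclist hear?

Only the observer moves, toward the source, so f' = f · (v + v_o)/v.
f' = 424 × (332 + 14.9)/332 = 424 × 346.9/332 ≈ 443 Hz.

443 Hz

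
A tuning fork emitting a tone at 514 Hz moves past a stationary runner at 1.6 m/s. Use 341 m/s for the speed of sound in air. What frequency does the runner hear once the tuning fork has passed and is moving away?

Receding: f₂ = f · v/(v + v_s) = 514 × 341/342.6 ≈ 512 Hz.

512 Hz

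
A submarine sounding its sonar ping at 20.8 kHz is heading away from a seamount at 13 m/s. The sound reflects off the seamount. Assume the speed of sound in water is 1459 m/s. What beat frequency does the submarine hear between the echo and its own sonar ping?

367 Hz

The seamount receives the sound from a moving source: f₁ = f₀ · v/(v + v_e) = 20.8 × 1459/1472 ≈ 20.616 kHz.
On the return leg the submarine is a moving observer: f₂ = f₁ · (v − v_e)/v = 20.616 × 1446/1459 ≈ 20.433 kHz.
Equivalently f₂ = f₀ · (v − v_e)/(v + v_e).
Beat against the emitted tone (with f₀ = 20800 Hz): |f₂ − f₀| = 2v_e·f₀/(v + v_e) = 2 × 13 × 20800/1472 ≈ 367 Hz.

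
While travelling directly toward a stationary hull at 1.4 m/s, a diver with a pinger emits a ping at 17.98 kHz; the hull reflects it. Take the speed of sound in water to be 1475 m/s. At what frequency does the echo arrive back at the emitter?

18.01 kHz

The hull receives the sound from a moving source: f₁ = f₀ · v/(v − v_e) = 17.98 × 1475/1473.6 ≈ 18.00 kHz.
On the return leg the diver with a pinger is a moving observer: f₂ = f₁ · (v + v_e)/v = 18.00 × 1476.4/1475 ≈ 18.01 kHz.
Equivalently f₂ = f₀ · (v + v_e)/(v − v_e).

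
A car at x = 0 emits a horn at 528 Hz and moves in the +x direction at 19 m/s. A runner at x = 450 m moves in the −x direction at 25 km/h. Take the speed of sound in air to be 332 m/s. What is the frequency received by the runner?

25 km/h = 6.944 m/s.
The observer lies on the +x side, so the source is heading toward the observer and the observer is heading toward the source.
General Doppler shift: f' = f · (v + v_o)/(v − v_s).
f' = 528 × (332 + 6.944)/(332 − 19) = 528 × 338.94/313 ≈ 572 Hz.

572 Hz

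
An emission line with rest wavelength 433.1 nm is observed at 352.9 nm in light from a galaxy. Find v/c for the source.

0.202

λ'/λ₀ = 0.8148 < 1 (blueshift), so the source is approaching.
λ'/λ₀ = √((1 − β)/(1 + β)) for an approaching source ⇒ β = (1 − r²)/(1 + r²) with r = λ'/λ₀.
β = (1 − 0.6639)/(1 + 0.6639) ≈ 0.202.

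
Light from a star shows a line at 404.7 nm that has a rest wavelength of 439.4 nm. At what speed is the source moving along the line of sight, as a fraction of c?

λ'/λ₀ = 0.9210 < 1 (blueshift), so the source is approaching.
λ'/λ₀ = √((1 − β)/(1 + β)) for an approaching source ⇒ β = (1 − r²)/(1 + r²) with r = λ'/λ₀.
β = (1 − 0.8483)/(1 + 0.8483) ≈ 0.082.

0.082c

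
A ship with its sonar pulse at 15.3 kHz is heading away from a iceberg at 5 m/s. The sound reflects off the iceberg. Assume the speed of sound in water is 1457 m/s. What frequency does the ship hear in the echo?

The iceberg receives the sound from a moving source: f₁ = f₀ · v/(v + v_e) = 15.3 × 1457/1462 ≈ 15.25 kHz.
On the return leg the ship is a moving observer: f₂ = f₁ · (v − v_e)/v = 15.25 × 1452/1457 ≈ 15.20 kHz.
Equivalently f₂ = f₀ · (v − v_e)/(v + v_e).

15.20 kHz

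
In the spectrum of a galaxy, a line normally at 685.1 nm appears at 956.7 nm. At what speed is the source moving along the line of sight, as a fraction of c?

λ'/λ₀ = 1.3964 > 1 (redshift), so the source is receding.
λ'/λ₀ = √((1 + β)/(1 − β)) for a receding source ⇒ β = (r² − 1)/(r² + 1) with r = λ'/λ₀.
β = (1.9500 − 1)/(1.9500 + 1) ≈ 0.322.

0.322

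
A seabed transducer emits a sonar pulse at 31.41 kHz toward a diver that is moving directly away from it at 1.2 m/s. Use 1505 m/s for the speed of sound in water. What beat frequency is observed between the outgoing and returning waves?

50.0 Hz

At the diver (a moving observer), f₁ = f₀ · (v − u)/v = 31.41 × 1503.8/1505 ≈ 31.3850 kHz.
On reflection it acts as a source moving away from the stationary detector: f₂ = f₁ · v/(v + u) = 31.3850 × 1505/1506.2 ≈ 31.3600 kHz.
Equivalently f₂ = f₀ · (v − u)/(v + u).
Beat frequency (with f₀ = 31410 Hz): |f₂ − f₀| = 2u·f₀/(v + u) = 2 × 1.2 × 31410/1506.2 ≈ 50.0 Hz.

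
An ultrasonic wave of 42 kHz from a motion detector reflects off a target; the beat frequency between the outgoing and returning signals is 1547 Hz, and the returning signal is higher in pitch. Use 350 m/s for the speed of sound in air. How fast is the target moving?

6.3 m/s

Double Doppler shift off a moving reflector: f₂ = f₀ · (v + u)/(v − u) (u > 0 toward emitter).
Returning signal is higher, so f₂ = f₀ + Δf = 42000 + 1547 = 43547 Hz.
Rearranging, u = v · (f₂ − f₀)/(f₂ + f₀) = 350 × 1547/85547 ≈ 6.3 m/s.
So the target is moving at 6.3 m/s toward the emitter.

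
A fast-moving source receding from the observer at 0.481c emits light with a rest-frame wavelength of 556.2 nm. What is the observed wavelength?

939.6 nm

Relativistic Doppler for wavelength: λ' = λ₀ · √((1 + β)/(1 − β)).
λ' = 556.2 × √(1.4810/0.5190) = 556.2 × 1.68925 ≈ 939.6 nm.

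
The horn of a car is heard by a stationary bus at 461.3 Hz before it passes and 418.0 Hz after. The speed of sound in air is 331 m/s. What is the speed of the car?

16.3 m/s

f₁/f₂ = (v + v_s)/(v − v_s), so v_s = v · (f₁ − f₂)/(f₁ + f₂).
v_s = 331 × (461.3 − 418.0)/(461.3 + 418.0) = 331 × 43.3/879.3 ≈ 16.3 m/s.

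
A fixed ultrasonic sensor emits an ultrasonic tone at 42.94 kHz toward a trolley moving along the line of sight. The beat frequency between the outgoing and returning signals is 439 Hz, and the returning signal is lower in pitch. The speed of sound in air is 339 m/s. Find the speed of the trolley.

1.74 m/s

Double Doppler shift off a moving reflector: f₂ = f₀ · (v + u)/(v − u) (u > 0 toward emitter).
Returning signal is lower, so f₂ = f₀ − Δf = 42940 − 439 = 42501 Hz.
Rearranging, u = v · (f₂ − f₀)/(f₂ + f₀) = 339 × -439/85441 ≈ -1.74 m/s.
So the trolley is moving at 1.74 m/s away from the emitter.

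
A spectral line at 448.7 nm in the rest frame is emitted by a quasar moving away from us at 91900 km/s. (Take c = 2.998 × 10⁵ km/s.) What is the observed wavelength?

615.9 nm

β = v/c = 91900/299800 = 0.3065.
Relativistic Doppler for wavelength: λ' = λ₀ · √((1 + β)/(1 − β)).
λ' = 448.7 × √(1.3065/0.6935) = 448.7 × 1.37262 ≈ 615.9 nm.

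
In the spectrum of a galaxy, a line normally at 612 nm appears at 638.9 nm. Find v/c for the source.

0.043

λ'/λ₀ = 1.0440 > 1 (redshift), so the source is receding.
λ'/λ₀ = √((1 + β)/(1 − β)) for a receding source ⇒ β = (r² − 1)/(r² + 1) with r = λ'/λ₀.
β = (1.0898 − 1)/(1.0898 + 1) ≈ 0.043.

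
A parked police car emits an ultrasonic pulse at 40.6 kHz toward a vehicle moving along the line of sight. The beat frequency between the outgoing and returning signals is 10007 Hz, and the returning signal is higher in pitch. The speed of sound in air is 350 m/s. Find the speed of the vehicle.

38 m/s

Double Doppler shift off a moving reflector: f₂ = f₀ · (v + u)/(v − u) (u > 0 toward emitter).
Returning signal is higher, so f₂ = f₀ + Δf = 40600 + 10007 = 50607 Hz.
Rearranging, u = v · (f₂ − f₀)/(f₂ + f₀) = 350 × 10007/91207 ≈ 38 m/s.
So the vehicle is moving at 38 m/s toward the emitter.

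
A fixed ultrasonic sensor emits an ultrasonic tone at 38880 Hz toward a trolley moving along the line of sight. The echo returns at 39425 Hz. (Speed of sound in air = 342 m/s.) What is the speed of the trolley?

Double Doppler shift off a moving reflector: f₂ = f₀ · (v + u)/(v − u) (u > 0 toward emitter).
Rearranging, u = v · (f₂ − f₀)/(f₂ + f₀) = 342 × 545/78305 ≈ 2.38 m/s.
So the trolley is moving at 2.38 m/s toward the emitter.

2.38 m/s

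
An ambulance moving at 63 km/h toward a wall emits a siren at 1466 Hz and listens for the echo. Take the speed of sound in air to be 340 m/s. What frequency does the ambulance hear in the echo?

1625 Hz

63 km/h = 17.5 m/s.
The wall receives the sound from a moving source: f₁ = f₀ · v/(v − v_e) = 1466 × 340/322.5 ≈ 1546 Hz.
On the return leg the ambulance is a moving observer: f₂ = f₁ · (v + v_e)/v = 1546 × 357.5/340 ≈ 1625 Hz.
Equivalently f₂ = f₀ · (v + v_e)/(v − v_e).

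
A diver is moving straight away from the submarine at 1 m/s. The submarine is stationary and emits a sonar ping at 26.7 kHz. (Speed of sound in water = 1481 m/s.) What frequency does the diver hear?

Only the observer moves, away from the source, so f' = f · (v − v_o)/v.
f' = 26.7 × (1481 − 1)/1481 = 26.7 × 1480/1481 ≈ 26.7 kHz.

26.7 kHz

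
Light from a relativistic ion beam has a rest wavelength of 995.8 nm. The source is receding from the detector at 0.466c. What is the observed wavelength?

Relativistic Doppler for wavelength: λ' = λ₀ · √((1 + β)/(1 − β)).
λ' = 995.8 × √(1.4660/0.5340) = 995.8 × 1.65690 ≈ 1649.9 nm.

1649.9 nm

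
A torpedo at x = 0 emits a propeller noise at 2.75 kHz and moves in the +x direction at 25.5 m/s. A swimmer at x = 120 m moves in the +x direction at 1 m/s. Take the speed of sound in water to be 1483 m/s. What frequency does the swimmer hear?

The observer lies on the +x side, so the source is heading toward the observer and the observer is heading away from the source.
General Doppler shift: f' = f · (v − v_o)/(v − v_s).
f' = 2.75 × (1483 − 1)/(1483 − 25.5) = 2.75 × 1482/1457.5 ≈ 2.80 kHz.

2.80 kHz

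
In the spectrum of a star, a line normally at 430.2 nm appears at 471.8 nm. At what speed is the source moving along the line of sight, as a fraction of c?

0.092

λ'/λ₀ = 1.0967 > 1 (redshift), so the source is receding.
λ'/λ₀ = √((1 + β)/(1 − β)) for a receding source ⇒ β = (r² − 1)/(r² + 1) with r = λ'/λ₀.
β = (1.2027 − 1)/(1.2027 + 1) ≈ 0.092.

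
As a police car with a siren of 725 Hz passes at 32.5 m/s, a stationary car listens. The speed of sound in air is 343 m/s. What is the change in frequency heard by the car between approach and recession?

139 Hz

Approaching: f₁ = f · v/(v − v_s) = 725 × 343/310.5 ≈ 801 Hz.
Receding: f₂ = f · v/(v + v_s) = 725 × 343/375.5 ≈ 662 Hz.
Drop: f₁ − f₂ = 2f·v·v_s/(v² − v_s²) = 2 × 725 × 343 × 32.5/(343² − 32.5²) ≈ 139 Hz.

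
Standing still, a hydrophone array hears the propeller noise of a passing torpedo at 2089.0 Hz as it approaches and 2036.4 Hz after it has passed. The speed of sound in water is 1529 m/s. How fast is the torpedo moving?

19.5 m/s

f₁/f₂ = (v + v_s)/(v − v_s), so v_s = v · (f₁ − f₂)/(f₁ + f₂).
v_s = 1529 × (2089.0 − 2036.4)/(2089.0 + 2036.4) = 1529 × 52.6/4125.4 ≈ 19.5 m/s.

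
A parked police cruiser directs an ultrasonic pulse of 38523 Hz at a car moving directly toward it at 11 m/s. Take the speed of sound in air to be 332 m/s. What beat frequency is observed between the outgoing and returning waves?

At the car (a moving observer), f₁ = f₀ · (v + u)/v = 38523 × 343/332 ≈ 39799 Hz.
The reflection then acts as a moving source: f₂ = f₁ · v/(v − u) ≈ 41163 Hz.
Equivalently f₂ = f₀ · (v + u)/(v − u).
Beat frequency: |f₂ − f₀| = 2u·f₀/(v − u) = 2 × 11 × 38523/321 ≈ 2640 Hz.

2640 Hz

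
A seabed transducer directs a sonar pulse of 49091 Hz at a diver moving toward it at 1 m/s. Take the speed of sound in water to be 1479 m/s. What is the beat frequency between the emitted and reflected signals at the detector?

66 Hz

The diver first receives the wave as a moving observer: f₁ = f₀ · (v + u)/v = 49091 × (1479 + 1)/1479 ≈ 49124.2 Hz.
The reflection then acts as a moving source: f₂ = f₁ · v/(v − u) ≈ 49157.4 Hz.
Equivalently f₂ = f₀ · (v + u)/(v − u).
Beat frequency: |f₂ − f₀| = 2u·f₀/(v − u) = 2 × 1 × 49091/1478 ≈ 66 Hz.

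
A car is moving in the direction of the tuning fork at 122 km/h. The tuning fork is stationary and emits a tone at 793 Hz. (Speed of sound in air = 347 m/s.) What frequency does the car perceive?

122 km/h = 33.89 m/s.
Moving observer, stationary source: f' = f · (v + v_o)/v.
f' = 793 × (347 + 33.89)/347 = 793 × 380.89/347 ≈ 870 Hz.

870 Hz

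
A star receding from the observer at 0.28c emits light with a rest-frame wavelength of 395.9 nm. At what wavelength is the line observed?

Relativistic Doppler for wavelength: λ' = λ₀ · √((1 + β)/(1 − β)).
λ' = 395.9 × √(1.2800/0.7200) = 395.9 × 1.33333 ≈ 527.9 nm.

527.9 nm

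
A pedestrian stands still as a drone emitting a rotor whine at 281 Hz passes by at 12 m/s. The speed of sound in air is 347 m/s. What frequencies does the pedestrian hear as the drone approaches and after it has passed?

291 Hz approaching; 272 Hz receding

Approaching: f₁ = f · v/(v − v_s) = 281 × 347/335 ≈ 291 Hz.
Receding: f₂ = f · v/(v + v_s) = 281 × 347/359 ≈ 272 Hz.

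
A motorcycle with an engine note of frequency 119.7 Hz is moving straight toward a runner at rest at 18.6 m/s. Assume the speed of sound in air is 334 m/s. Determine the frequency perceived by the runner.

127 Hz

Moving source, stationary observer: f' = f · v/(v − v_s) since the source is approaching.
f' = 119.7 × 334/(334 − 18.6) = 119.7 × 334/315.4 ≈ 127 Hz.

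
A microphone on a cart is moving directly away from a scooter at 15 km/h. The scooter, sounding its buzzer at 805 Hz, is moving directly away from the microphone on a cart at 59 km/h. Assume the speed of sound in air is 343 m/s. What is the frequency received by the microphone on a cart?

59 km/h = 16.39 m/s; 15 km/h = 4.167 m/s.
General Doppler shift: f' = f · (v − v_o)/(v + v_s).
f' = 805 × (343 − 4.167)/(343 + 16.39) = 805 × 338.83/359.39 ≈ 759 Hz.

759 Hz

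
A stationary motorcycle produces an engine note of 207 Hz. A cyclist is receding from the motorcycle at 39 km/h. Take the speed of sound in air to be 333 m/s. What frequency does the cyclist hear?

200 Hz

39 km/h = 10.83 m/s.
Moving observer, stationary source: f' = f · (v − v_o)/v.
f' = 207 × (333 − 10.83)/333 = 207 × 322.17/333 ≈ 200 Hz.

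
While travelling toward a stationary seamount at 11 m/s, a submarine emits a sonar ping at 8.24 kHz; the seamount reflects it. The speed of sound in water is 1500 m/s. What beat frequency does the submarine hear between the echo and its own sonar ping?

122 Hz

The seamount receives the sound from a moving source: f₁ = f₀ · v/(v − v_e) = 8.24 × 1500/1489 ≈ 8.3009 kHz.
On the return leg the submarine is a moving observer: f₂ = f₁ · (v + v_e)/v = 8.3009 × 1511/1500 ≈ 8.3617 kHz.
Beat against the emitted tone (with f₀ = 8240 Hz): |f₂ − f₀| = 2v_e·f₀/(v − v_e) = 2 × 11 × 8240/1489 ≈ 122 Hz.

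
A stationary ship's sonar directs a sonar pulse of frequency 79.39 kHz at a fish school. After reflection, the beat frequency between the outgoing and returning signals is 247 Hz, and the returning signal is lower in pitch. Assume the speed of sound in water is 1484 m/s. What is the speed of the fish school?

2.31 m/s

Double Doppler shift off a moving reflector: f₂ = f₀ · (v + u)/(v − u) (u > 0 toward emitter).
Returning signal is lower, so f₂ = f₀ − Δf = 79390 − 247 = 79143 Hz.
Rearranging, u = v · (f₂ − f₀)/(f₂ + f₀) = 1484 × -247/158533 ≈ -2.31 m/s.
So the fish school is moving at 2.31 m/s away from the emitter.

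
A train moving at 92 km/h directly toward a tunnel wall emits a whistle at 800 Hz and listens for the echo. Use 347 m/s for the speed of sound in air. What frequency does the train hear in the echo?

927 Hz

92 km/h = 25.56 m/s.
The tunnel wall receives the sound from a moving source: f₁ = f₀ · v/(v − v_e) = 800 × 347/321.44 ≈ 864 Hz.
On the return leg the train is a moving observer: f₂ = f₁ · (v + v_e)/v = 864 × 372.56/347 ≈ 927 Hz.
Equivalently f₂ = f₀ · (v + v_e)/(v − v_e).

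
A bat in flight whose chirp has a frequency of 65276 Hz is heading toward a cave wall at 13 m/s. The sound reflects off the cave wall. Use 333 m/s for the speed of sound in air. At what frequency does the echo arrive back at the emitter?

70580 Hz

The cave wall receives the sound from a moving source: f₁ = f₀ · v/(v − v_e) = 65276 × 333/320 ≈ 67928 Hz.
On the return leg the bat in flight is a moving observer: f₂ = f₁ · (v + v_e)/v = 67928 × 346/333 ≈ 70580 Hz.
Equivalently f₂ = f₀ · (v + v_e)/(v − v_e).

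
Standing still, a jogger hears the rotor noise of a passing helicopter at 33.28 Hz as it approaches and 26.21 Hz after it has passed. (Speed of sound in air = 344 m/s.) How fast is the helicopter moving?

41 m/s

f₁/f₂ = (v + v_s)/(v − v_s), so v_s = v · (f₁ − f₂)/(f₁ + f₂).
v_s = 344 × (33.28 − 26.21)/(33.28 + 26.21) = 344 × 7.07/59.49 ≈ 41 m/s.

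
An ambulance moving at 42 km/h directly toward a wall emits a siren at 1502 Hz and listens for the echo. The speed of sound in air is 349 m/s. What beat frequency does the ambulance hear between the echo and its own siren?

42 km/h = 11.67 m/s.
The wall receives the sound from a moving source: f₁ = f₀ · v/(v − v_e) = 1502 × 349/337.33 ≈ 1553.9 Hz.
On the return leg the ambulance is a moving observer: f₂ = f₁ · (v + v_e)/v = 1553.9 × 360.67/349 ≈ 1605.9 Hz.
Equivalently f₂ = f₀ · (v + v_e)/(v − v_e).
Beat against the emitted tone: |f₂ − f₀| = 2v_e·f₀/(v − v_e) = 2 × 11.67 × 1502/337.33 ≈ 104 Hz.

104 Hz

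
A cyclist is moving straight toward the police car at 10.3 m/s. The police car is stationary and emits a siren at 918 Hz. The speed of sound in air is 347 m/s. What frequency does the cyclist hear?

945 Hz

Only the observer moves, toward the source, so f' = f · (v + v_o)/v.
f' = 918 × (347 + 10.3)/347 = 918 × 357.3/347 ≈ 945 Hz.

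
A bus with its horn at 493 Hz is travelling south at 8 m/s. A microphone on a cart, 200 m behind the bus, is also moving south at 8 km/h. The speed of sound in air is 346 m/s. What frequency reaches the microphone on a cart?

8 km/h = 2.222 m/s.
The microphone on a cart is behind, so the bus is moving away from it while the microphone on a cart is moving toward the bus.
General Doppler shift: f' = f · (v + v_o)/(v + v_s).
f' = 493 × (346 + 2.222)/(346 + 8) = 493 × 348.22/354 ≈ 485 Hz.

485 Hz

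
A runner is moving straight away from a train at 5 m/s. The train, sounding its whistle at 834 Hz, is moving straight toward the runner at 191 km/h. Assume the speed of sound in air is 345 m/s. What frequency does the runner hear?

191 km/h = 53.06 m/s.
General Doppler shift: f' = f · (v − v_o)/(v − v_s).
f' = 834 × (345 − 5)/(345 − 53.06) = 834 × 340/291.94 ≈ 971 Hz.

971 Hz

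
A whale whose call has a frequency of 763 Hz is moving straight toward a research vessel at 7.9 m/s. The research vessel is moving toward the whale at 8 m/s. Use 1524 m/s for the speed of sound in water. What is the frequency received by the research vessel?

771 Hz

General Doppler shift: f' = f · (v + v_o)/(v − v_s).
f' = 763 × (1524 + 8)/(1524 − 7.9) = 763 × 1532/1516.1 ≈ 771 Hz.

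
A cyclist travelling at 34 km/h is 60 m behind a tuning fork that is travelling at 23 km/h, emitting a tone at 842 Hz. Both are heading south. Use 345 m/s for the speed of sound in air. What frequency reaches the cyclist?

849 Hz

23 km/h = 6.389 m/s; 34 km/h = 9.444 m/s.
The cyclist is behind, so the tuning fork is moving away from it while the cyclist is moving toward the tuning fork.
Both move, so f' = f · (v + v_o)/(v + v_s).
f' = 842 × (345 + 9.444)/(345 + 6.389) = 842 × 354.44/351.39 ≈ 849 Hz.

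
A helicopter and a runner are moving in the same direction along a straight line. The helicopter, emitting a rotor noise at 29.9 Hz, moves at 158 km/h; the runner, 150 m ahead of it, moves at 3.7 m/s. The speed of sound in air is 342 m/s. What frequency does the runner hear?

33.9 Hz

158 km/h = 43.89 m/s.
The runner is ahead, so the helicopter is moving toward it while the runner is moving away from the helicopter.
General Doppler shift: f' = f · (v − v_o)/(v − v_s).
f' = 29.9 × (342 − 3.7)/(342 − 43.89) = 29.9 × 338.3/298.11 ≈ 33.9 Hz.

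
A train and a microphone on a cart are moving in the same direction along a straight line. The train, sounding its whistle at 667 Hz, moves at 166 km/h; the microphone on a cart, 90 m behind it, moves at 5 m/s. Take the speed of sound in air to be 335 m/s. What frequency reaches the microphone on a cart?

166 km/h = 46.11 m/s.
The microphone on a cart is behind, so the train is moving away from it while the microphone on a cart is moving toward the train.
General Doppler shift: f' = f · (v + v_o)/(v + v_s).
f' = 667 × (335 + 5)/(335 + 46.11) = 667 × 340/381.11 ≈ 595 Hz.

595 Hz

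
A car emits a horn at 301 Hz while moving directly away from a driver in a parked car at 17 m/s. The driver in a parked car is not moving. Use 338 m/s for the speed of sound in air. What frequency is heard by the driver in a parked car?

287 Hz

Moving source, stationary observer: f' = f · v/(v + v_s) since the source is receding.
f' = 301 × 338/(338 + 17) = 301 × 338/355 ≈ 287 Hz.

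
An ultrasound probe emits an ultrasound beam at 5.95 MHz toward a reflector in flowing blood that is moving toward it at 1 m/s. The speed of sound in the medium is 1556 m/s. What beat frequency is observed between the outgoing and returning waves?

At the reflector in flowing blood (a moving observer), f₁ = f₀ · (v + u)/v = 5.95 × 1557/1556 ≈ 5.95382 MHz.
On reflection it acts as a source moving toward the stationary detector: f₂ = f₁ · v/(v − u) = 5.95382 × 1556/1555 ≈ 5.95765 MHz.
Beat frequency (with f₀ = 5950000 Hz): |f₂ − f₀| = 2u·f₀/(v − u) = 2 × 1 × 5950000/1555 ≈ 7653 Hz.

7653 Hz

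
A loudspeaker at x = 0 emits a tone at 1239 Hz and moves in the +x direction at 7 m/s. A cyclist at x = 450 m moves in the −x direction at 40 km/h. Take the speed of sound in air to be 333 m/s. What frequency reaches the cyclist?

40 km/h = 11.11 m/s.
The observer lies on the +x side, so the source is heading toward the observer and the observer is heading toward the source.
Both move, so f' = f · (v + v_o)/(v − v_s).
f' = 1239 × (333 + 11.11)/(333 − 7) = 1239 × 344.11/326 ≈ 1308 Hz.

1308 Hz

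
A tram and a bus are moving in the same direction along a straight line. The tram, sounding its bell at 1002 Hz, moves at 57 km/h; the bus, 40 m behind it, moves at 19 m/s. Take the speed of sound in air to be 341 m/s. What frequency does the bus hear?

57 km/h = 15.83 m/s.
The bus is behind, so the tram is moving away from it while the bus is moving toward the tram.
General Doppler shift: f' = f · (v + v_o)/(v + v_s).
f' = 1002 × (341 + 19)/(341 + 15.83) = 1002 × 360/356.83 ≈ 1011 Hz.

1011 Hz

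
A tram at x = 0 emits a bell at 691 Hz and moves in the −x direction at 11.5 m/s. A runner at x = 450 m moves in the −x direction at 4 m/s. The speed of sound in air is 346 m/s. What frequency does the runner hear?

677 Hz

The observer lies on the +x side, so the source is heading away from the observer and the observer is heading toward the source.
Both move, so f' = f · (v + v_o)/(v + v_s).
f' = 691 × (346 + 4)/(346 + 11.5) = 691 × 350/357.5 ≈ 677 Hz.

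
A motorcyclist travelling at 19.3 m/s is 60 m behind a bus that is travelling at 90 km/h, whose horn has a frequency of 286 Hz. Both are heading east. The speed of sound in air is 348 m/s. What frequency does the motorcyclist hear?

90 km/h = 25 m/s.
The motorcyclist is behind, so the bus is moving away from it while the motorcyclist is moving toward the bus.
General Doppler shift: f' = f · (v + v_o)/(v + v_s).
f' = 286 × (348 + 19.3)/(348 + 25) = 286 × 367.3/373 ≈ 282 Hz.

282 Hz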